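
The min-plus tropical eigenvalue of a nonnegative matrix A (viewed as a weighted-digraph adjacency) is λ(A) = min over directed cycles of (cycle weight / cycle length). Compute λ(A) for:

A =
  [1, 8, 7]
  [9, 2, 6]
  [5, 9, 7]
λ(A) = 1

Enumerate directed cycles and compute their means (weight / length). Sample:
  cycle 0 → 0: weight = 1, length = 1, mean = 1/1 ≈ 1.000
  cycle 1 → 1: weight = 2, length = 1, mean = 2/1 ≈ 2.000
  cycle 2 → 2: weight = 7, length = 1, mean = 7/1 ≈ 7.000
  cycle 0 → 1 → 0: weight = 17, length = 2, mean = 17/2 ≈ 8.500
  cycle 0 → 2 → 0: weight = 12, length = 2, mean = 12/2 ≈ 6.000
  cycle 1 → 0 → 1: weight = 17, length = 2, mean = 17/2 ≈ 8.500
Minimum mean = 1.000, attained e.g. along the cycle 0 → 0 with weight 1 and length 1. So λ(A) = 1/1 = 1.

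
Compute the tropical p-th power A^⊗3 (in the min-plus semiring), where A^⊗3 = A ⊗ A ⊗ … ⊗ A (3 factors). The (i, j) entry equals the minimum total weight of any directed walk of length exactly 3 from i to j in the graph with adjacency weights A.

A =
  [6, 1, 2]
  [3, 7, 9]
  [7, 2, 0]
A^⊗3 =
  [7, 4, 2]
  [7, 7, 5]
  [5, 2, 0]

Each entry (A^⊗3)_ij equals the minimum over all length-3 walks i = v_0 → v_1 → … → v_3 = j of Σ_t A[v_t][v_{t+1}]. For example, for (i, j) = (0, 2) we minimise over 9 possible intermediate vertex sequences; the minimum is 2, attained along the walk 0 → 2 → 2 → 2.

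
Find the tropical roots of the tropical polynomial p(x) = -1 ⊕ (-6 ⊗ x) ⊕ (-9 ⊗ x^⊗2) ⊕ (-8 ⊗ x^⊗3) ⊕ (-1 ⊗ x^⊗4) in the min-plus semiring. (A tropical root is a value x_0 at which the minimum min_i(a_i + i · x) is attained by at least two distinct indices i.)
Roots: {-7, -1, 3, 5}

Each tropical root is a break point of the lower envelope of the lines y = a_i + i · x (there are 5 lines, with slopes 0, 1, ..., 4). Only the lines that attain the minimum somewhere contribute to roots; other lines are dominated. Here the surviving (envelope) indices are i = 4, i = 3, i = 2, i = 1, i = 0.
Intersections between consecutive envelope lines give the roots: for adjacent envelope indices i < j the intersection is x = (a_i − a_j) / (j − i). Reading off the sorted break points: {-7, -1, 3, 5}.
Verification: at each break x_0, at least two indices attain the minimum of min_i(a_i + i · x_0).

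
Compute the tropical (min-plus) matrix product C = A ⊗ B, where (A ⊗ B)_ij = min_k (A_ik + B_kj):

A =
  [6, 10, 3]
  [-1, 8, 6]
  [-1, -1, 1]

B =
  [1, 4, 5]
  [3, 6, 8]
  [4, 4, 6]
A ⊗ B =
  [7, 7, 9]
  [0, 3, 4]
  [0, 3, 4]

Apply the min-plus product entry-by-entry:
  C[0][0] = min over k of (A[0][0] + B[0][0] = 6 + 1 = 7, A[0][1] + B[1][0] = 10 + 3 = 13, A[0][2] + B[2][0] = 3 + 4 = 7) = 7 (attained at k = 0)
  C[0][1] = min over k of (A[0][0] + B[0][1] = 6 + 4 = 10, A[0][1] + B[1][1] = 10 + 6 = 16, A[0][2] + B[2][1] = 3 + 4 = 7) = 7 (attained at k = 2)
  C[0][2] = min over k of (A[0][0] + B[0][2] = 6 + 5 = 11, A[0][1] + B[1][2] = 10 + 8 = 18, A[0][2] + B[2][2] = 3 + 6 = 9) = 9 (attained at k = 2)
  C[1][0] = min over k of (A[1][0] + B[0][0] = -1 + 1 = 0, A[1][1] + B[1][0] = 8 + 3 = 11, A[1][2] + B[2][0] = 6 + 4 = 10) = 0 (attained at k = 0)
  C[1][1] = min over k of (A[1][0] + B[0][1] = -1 + 4 = 3, A[1][1] + B[1][1] = 8 + 6 = 14, A[1][2] + B[2][1] = 6 + 4 = 10) = 3 (attained at k = 0)
  C[1][2] = min over k of (A[1][0] + B[0][2] = -1 + 5 = 4, A[1][1] + B[1][2] = 8 + 8 = 16, A[1][2] + B[2][2] = 6 + 6 = 12) = 4 (attained at k = 0)
  C[2][0] = min over k of (A[2][0] + B[0][0] = -1 + 1 = 0, A[2][1] + B[1][0] = -1 + 3 = 2, A[2][2] + B[2][0] = 1 + 4 = 5) = 0 (attained at k = 0)
  C[2][1] = min over k of (A[2][0] + B[0][1] = -1 + 4 = 3, A[2][1] + B[1][1] = -1 + 6 = 5, A[2][2] + B[2][1] = 1 + 4 = 5) = 3 (attained at k = 0)
  C[2][2] = min over k of (A[2][0] + B[0][2] = -1 + 5 = 4, A[2][1] + B[1][2] = -1 + 8 = 7, A[2][2] + B[2][2] = 1 + 6 = 7) = 4 (attained at k = 0)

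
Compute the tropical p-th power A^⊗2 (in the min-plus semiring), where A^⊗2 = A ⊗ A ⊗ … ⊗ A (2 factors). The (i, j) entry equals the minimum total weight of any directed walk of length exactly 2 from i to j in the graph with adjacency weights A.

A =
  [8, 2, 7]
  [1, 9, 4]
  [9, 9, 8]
A^⊗2 =
  [3, 10, 6]
  [9, 3, 8]
  [10, 11, 13]

Each entry (A^⊗2)_ij equals the minimum over all length-2 walks i = v_0 → v_1 → … → v_2 = j of Σ_t A[v_t][v_{t+1}]. For example, for (i, j) = (0, 2) we minimise over 3 possible intermediate vertex sequences; the minimum is 6, attained along the walk 0 → 1 → 2.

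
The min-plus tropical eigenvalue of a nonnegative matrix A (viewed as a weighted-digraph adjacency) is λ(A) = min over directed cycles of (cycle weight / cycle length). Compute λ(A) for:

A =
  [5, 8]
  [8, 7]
λ(A) = 5

Enumerate directed cycles and compute their means (weight / length). Sample:
  cycle 0 → 0: weight = 5, length = 1, mean = 5/1 ≈ 5.000
  cycle 1 → 1: weight = 7, length = 1, mean = 7/1 ≈ 7.000
  cycle 0 → 1 → 0: weight = 16, length = 2, mean = 16/2 ≈ 8.000
  cycle 1 → 0 → 1: weight = 16, length = 2, mean = 16/2 ≈ 8.000
Minimum mean = 5.000, attained e.g. along the cycle 0 → 0 with weight 5 and length 1. So λ(A) = 5/1 = 5.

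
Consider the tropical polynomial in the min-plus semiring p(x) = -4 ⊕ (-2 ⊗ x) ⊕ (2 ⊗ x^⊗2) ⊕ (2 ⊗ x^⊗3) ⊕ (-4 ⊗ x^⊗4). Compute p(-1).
p(-1) = -8

A tropical monomial a ⊗ x^⊗i evaluates to a + i · x. Evaluating each term at x = -1:
  Term 0 contributes -4 + 0 · -1 = -4
  Term 1 contributes -2 + 1 · -1 = -3
  Term 2 contributes 2 + 2 · -1 = 0
  Term 3 contributes 2 + 3 · -1 = -1
  Term 4 contributes -4 + 4 · -1 = -8
p(-1) = ⊕ of these = min[-4, -3, 0, -1, -8] = -8.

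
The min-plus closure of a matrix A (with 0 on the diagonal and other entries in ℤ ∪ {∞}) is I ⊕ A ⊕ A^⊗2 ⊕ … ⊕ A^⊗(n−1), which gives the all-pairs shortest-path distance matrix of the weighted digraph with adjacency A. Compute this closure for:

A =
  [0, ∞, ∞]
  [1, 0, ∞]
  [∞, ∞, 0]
Closure =
  [0, ∞, ∞]
  [1, 0, ∞]
  [∞, ∞, 0]

This is the Floyd-Warshall all-pairs shortest-path computation. For each intermediate vertex k = 0, 1, …, 2, update dist[i][j] ← min(dist[i][j], dist[i][k] + dist[k][j]). The final matrix gives, for each (i, j), the minimum total weight of any directed path from i to j (possibly empty when i = j).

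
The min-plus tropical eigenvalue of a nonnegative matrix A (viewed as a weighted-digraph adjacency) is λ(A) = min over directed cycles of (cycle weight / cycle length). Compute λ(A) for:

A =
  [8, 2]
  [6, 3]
λ(A) = 3

Enumerate directed cycles and compute their means (weight / length). Sample:
  cycle 0 → 0: weight = 8, length = 1, mean = 8/1 ≈ 8.000
  cycle 1 → 1: weight = 3, length = 1, mean = 3/1 ≈ 3.000
  cycle 0 → 1 → 0: weight = 8, length = 2, mean = 8/2 ≈ 4.000
  cycle 1 → 0 → 1: weight = 8, length = 2, mean = 8/2 ≈ 4.000
Minimum mean = 3.000, attained e.g. along the cycle 1 → 1 with weight 3 and length 1. So λ(A) = 3/1 = 3.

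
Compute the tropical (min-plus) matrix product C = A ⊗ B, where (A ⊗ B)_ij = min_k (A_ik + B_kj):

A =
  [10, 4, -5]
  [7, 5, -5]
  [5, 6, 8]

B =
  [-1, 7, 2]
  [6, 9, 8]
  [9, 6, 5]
A ⊗ B =
  [4, 1, 0]
  [4, 1, 0]
  [4, 12, 7]

Apply the min-plus product entry-by-entry:
  C[0][0] = min over k of (A[0][0] + B[0][0] = 10 + -1 = 9, A[0][1] + B[1][0] = 4 + 6 = 10, A[0][2] + B[2][0] = -5 + 9 = 4) = 4 (attained at k = 2)
  C[0][1] = min over k of (A[0][0] + B[0][1] = 10 + 7 = 17, A[0][1] + B[1][1] = 4 + 9 = 13, A[0][2] + B[2][1] = -5 + 6 = 1) = 1 (attained at k = 2)
  C[0][2] = min over k of (A[0][0] + B[0][2] = 10 + 2 = 12, A[0][1] + B[1][2] = 4 + 8 = 12, A[0][2] + B[2][2] = -5 + 5 = 0) = 0 (attained at k = 2)
  C[1][0] = min over k of (A[1][0] + B[0][0] = 7 + -1 = 6, A[1][1] + B[1][0] = 5 + 6 = 11, A[1][2] + B[2][0] = -5 + 9 = 4) = 4 (attained at k = 2)
  C[1][1] = min over k of (A[1][0] + B[0][1] = 7 + 7 = 14, A[1][1] + B[1][1] = 5 + 9 = 14, A[1][2] + B[2][1] = -5 + 6 = 1) = 1 (attained at k = 2)
  C[1][2] = min over k of (A[1][0] + B[0][2] = 7 + 2 = 9, A[1][1] + B[1][2] = 5 + 8 = 13, A[1][2] + B[2][2] = -5 + 5 = 0) = 0 (attained at k = 2)
  C[2][0] = min over k of (A[2][0] + B[0][0] = 5 + -1 = 4, A[2][1] + B[1][0] = 6 + 6 = 12, A[2][2] + B[2][0] = 8 + 9 = 17) = 4 (attained at k = 0)
  C[2][1] = min over k of (A[2][0] + B[0][1] = 5 + 7 = 12, A[2][1] + B[1][1] = 6 + 9 = 15, A[2][2] + B[2][1] = 8 + 6 = 14) = 12 (attained at k = 0)
  C[2][2] = min over k of (A[2][0] + B[0][2] = 5 + 2 = 7, A[2][1] + B[1][2] = 6 + 8 = 14, A[2][2] + B[2][2] = 8 + 5 = 13) = 7 (attained at k = 0)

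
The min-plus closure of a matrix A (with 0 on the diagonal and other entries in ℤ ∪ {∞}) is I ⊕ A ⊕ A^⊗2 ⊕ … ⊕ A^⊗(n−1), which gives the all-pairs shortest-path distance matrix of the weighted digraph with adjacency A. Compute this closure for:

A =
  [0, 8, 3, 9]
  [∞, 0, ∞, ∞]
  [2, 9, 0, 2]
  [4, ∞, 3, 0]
Closure =
  [0, 8, 3, 5]
  [∞, 0, ∞, ∞]
  [2, 9, 0, 2]
  [4, 12, 3, 0]

This is the Floyd-Warshall all-pairs shortest-path computation. For each intermediate vertex k = 0, 1, …, 3, update dist[i][j] ← min(dist[i][j], dist[i][k] + dist[k][j]). The final matrix gives, for each (i, j), the minimum total weight of any directed path from i to j (possibly empty when i = j).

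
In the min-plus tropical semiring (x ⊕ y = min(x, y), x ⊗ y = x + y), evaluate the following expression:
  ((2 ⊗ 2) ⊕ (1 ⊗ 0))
((2 ⊗ 2) ⊕ (1 ⊗ 0)) = 1

Expand innermost to outermost. Recall ⊕ takes the minimum of its arguments and ⊗ takes their sum. Working out the expression ((2 ⊗ 2) ⊕ (1 ⊗ 0)) gives 1.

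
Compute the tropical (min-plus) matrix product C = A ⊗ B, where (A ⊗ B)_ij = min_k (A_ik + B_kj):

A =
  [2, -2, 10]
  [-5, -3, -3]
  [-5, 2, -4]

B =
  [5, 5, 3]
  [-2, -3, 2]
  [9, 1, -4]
A ⊗ B =
  [-4, -5, 0]
  [-5, -6, -7]
  [0, -3, -8]

Apply the min-plus product entry-by-entry:
  C[0][0] = min over k of (A[0][0] + B[0][0] = 2 + 5 = 7, A[0][1] + B[1][0] = -2 + -2 = -4, A[0][2] + B[2][0] = 10 + 9 = 19) = -4 (attained at k = 1)
  C[0][1] = min over k of (A[0][0] + B[0][1] = 2 + 5 = 7, A[0][1] + B[1][1] = -2 + -3 = -5, A[0][2] + B[2][1] = 10 + 1 = 11) = -5 (attained at k = 1)
  C[0][2] = min over k of (A[0][0] + B[0][2] = 2 + 3 = 5, A[0][1] + B[1][2] = -2 + 2 = 0, A[0][2] + B[2][2] = 10 + -4 = 6) = 0 (attained at k = 1)
  C[1][0] = min over k of (A[1][0] + B[0][0] = -5 + 5 = 0, A[1][1] + B[1][0] = -3 + -2 = -5, A[1][2] + B[2][0] = -3 + 9 = 6) = -5 (attained at k = 1)
  C[1][1] = min over k of (A[1][0] + B[0][1] = -5 + 5 = 0, A[1][1] + B[1][1] = -3 + -3 = -6, A[1][2] + B[2][1] = -3 + 1 = -2) = -6 (attained at k = 1)
  C[1][2] = min over k of (A[1][0] + B[0][2] = -5 + 3 = -2, A[1][1] + B[1][2] = -3 + 2 = -1, A[1][2] + B[2][2] = -3 + -4 = -7) = -7 (attained at k = 2)
  C[2][0] = min over k of (A[2][0] + B[0][0] = -5 + 5 = 0, A[2][1] + B[1][0] = 2 + -2 = 0, A[2][2] + B[2][0] = -4 + 9 = 5) = 0 (attained at k = 0)
  C[2][1] = min over k of (A[2][0] + B[0][1] = -5 + 5 = 0, A[2][1] + B[1][1] = 2 + -3 = -1, A[2][2] + B[2][1] = -4 + 1 = -3) = -3 (attained at k = 2)
  C[2][2] = min over k of (A[2][0] + B[0][2] = -5 + 3 = -2, A[2][1] + B[1][2] = 2 + 2 = 4, A[2][2] + B[2][2] = -4 + -4 = -8) = -8 (attained at k = 2)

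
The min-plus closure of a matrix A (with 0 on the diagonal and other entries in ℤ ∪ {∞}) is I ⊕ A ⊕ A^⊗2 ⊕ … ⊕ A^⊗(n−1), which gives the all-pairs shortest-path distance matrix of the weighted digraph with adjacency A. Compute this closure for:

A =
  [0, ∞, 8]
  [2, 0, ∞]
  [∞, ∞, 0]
Closure =
  [0, ∞, 8]
  [2, 0, 10]
  [∞, ∞, 0]

This is the Floyd-Warshall all-pairs shortest-path computation. For each intermediate vertex k = 0, 1, …, 2, update dist[i][j] ← min(dist[i][j], dist[i][k] + dist[k][j]). The final matrix gives, for each (i, j), the minimum total weight of any directed path from i to j (possibly empty when i = j).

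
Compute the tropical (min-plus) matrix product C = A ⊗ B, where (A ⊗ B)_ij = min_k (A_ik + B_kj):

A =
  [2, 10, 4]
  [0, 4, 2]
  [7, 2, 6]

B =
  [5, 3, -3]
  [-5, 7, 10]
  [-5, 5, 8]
A ⊗ B =
  [-1, 5, -1]
  [-3, 3, -3]
  [-3, 9, 4]

Apply the min-plus product entry-by-entry:
  C[0][0] = min over k of (A[0][0] + B[0][0] = 2 + 5 = 7, A[0][1] + B[1][0] = 10 + -5 = 5, A[0][2] + B[2][0] = 4 + -5 = -1) = -1 (attained at k = 2)
  C[0][1] = min over k of (A[0][0] + B[0][1] = 2 + 3 = 5, A[0][1] + B[1][1] = 10 + 7 = 17, A[0][2] + B[2][1] = 4 + 5 = 9) = 5 (attained at k = 0)
  C[0][2] = min over k of (A[0][0] + B[0][2] = 2 + -3 = -1, A[0][1] + B[1][2] = 10 + 10 = 20, A[0][2] + B[2][2] = 4 + 8 = 12) = -1 (attained at k = 0)
  C[1][0] = min over k of (A[1][0] + B[0][0] = 0 + 5 = 5, A[1][1] + B[1][0] = 4 + -5 = -1, A[1][2] + B[2][0] = 2 + -5 = -3) = -3 (attained at k = 2)
  C[1][1] = min over k of (A[1][0] + B[0][1] = 0 + 3 = 3, A[1][1] + B[1][1] = 4 + 7 = 11, A[1][2] + B[2][1] = 2 + 5 = 7) = 3 (attained at k = 0)
  C[1][2] = min over k of (A[1][0] + B[0][2] = 0 + -3 = -3, A[1][1] + B[1][2] = 4 + 10 = 14, A[1][2] + B[2][2] = 2 + 8 = 10) = -3 (attained at k = 0)
  C[2][0] = min over k of (A[2][0] + B[0][0] = 7 + 5 = 12, A[2][1] + B[1][0] = 2 + -5 = -3, A[2][2] + B[2][0] = 6 + -5 = 1) = -3 (attained at k = 1)
  C[2][1] = min over k of (A[2][0] + B[0][1] = 7 + 3 = 10, A[2][1] + B[1][1] = 2 + 7 = 9, A[2][2] + B[2][1] = 6 + 5 = 11) = 9 (attained at k = 1)
  C[2][2] = min over k of (A[2][0] + B[0][2] = 7 + -3 = 4, A[2][1] + B[1][2] = 2 + 10 = 12, A[2][2] + B[2][2] = 6 + 8 = 14) = 4 (attained at k = 0)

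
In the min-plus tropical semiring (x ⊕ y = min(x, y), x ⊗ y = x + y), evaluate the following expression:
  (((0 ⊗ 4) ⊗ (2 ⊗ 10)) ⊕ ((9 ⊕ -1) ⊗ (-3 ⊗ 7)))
(((0 ⊗ 4) ⊗ (2 ⊗ 10)) ⊕ ((9 ⊕ -1) ⊗ (-3 ⊗ 7))) = 3

Expand innermost to outermost. Recall ⊕ takes the minimum of its arguments and ⊗ takes their sum. Working out the expression (((0 ⊗ 4) ⊗ (2 ⊗ 10)) ⊕ ((9 ⊕ -1) ⊗ (-3 ⊗ 7))) gives 3.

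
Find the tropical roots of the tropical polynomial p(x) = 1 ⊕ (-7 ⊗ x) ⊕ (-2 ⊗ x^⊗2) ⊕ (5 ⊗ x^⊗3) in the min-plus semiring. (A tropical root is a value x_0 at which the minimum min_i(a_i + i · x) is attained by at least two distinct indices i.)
Roots: {-7, -5, 8}

Each tropical root is a break point of the lower envelope of the lines y = a_i + i · x (there are 4 lines, with slopes 0, 1, ..., 3). Only the lines that attain the minimum somewhere contribute to roots; other lines are dominated. Here the surviving (envelope) indices are i = 3, i = 2, i = 1, i = 0.
Intersections between consecutive envelope lines give the roots: for adjacent envelope indices i < j the intersection is x = (a_i − a_j) / (j − i). Reading off the sorted break points: {-7, -5, 8}.
Verification: at each break x_0, at least two indices attain the minimum of min_i(a_i + i · x_0).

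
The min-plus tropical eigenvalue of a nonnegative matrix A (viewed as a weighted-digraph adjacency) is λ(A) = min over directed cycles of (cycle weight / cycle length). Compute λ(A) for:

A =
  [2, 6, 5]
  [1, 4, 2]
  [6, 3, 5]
λ(A) = 2

Enumerate directed cycles and compute their means (weight / length). Sample:
  cycle 0 → 0: weight = 2, length = 1, mean = 2/1 ≈ 2.000
  cycle 1 → 1: weight = 4, length = 1, mean = 4/1 ≈ 4.000
  cycle 2 → 2: weight = 5, length = 1, mean = 5/1 ≈ 5.000
  cycle 0 → 1 → 0: weight = 7, length = 2, mean = 7/2 ≈ 3.500
  cycle 0 → 2 → 0: weight = 11, length = 2, mean = 11/2 ≈ 5.500
  cycle 1 → 0 → 1: weight = 7, length = 2, mean = 7/2 ≈ 3.500
Minimum mean = 2.000, attained e.g. along the cycle 0 → 0 with weight 2 and length 1. So λ(A) = 2/1 = 2.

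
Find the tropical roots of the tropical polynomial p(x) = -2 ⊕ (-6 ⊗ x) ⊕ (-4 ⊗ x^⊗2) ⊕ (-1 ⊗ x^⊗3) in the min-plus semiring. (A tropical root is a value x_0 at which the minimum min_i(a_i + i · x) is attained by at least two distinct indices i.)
Roots: {-3, -2, 4}

Each tropical root is a break point of the lower envelope of the lines y = a_i + i · x (there are 4 lines, with slopes 0, 1, ..., 3). Only the lines that attain the minimum somewhere contribute to roots; other lines are dominated. Here the surviving (envelope) indices are i = 3, i = 2, i = 1, i = 0.
Intersections between consecutive envelope lines give the roots: for adjacent envelope indices i < j the intersection is x = (a_i − a_j) / (j − i). Reading off the sorted break points: {-3, -2, 4}.
Verification: at each break x_0, at least two indices attain the minimum of min_i(a_i + i · x_0).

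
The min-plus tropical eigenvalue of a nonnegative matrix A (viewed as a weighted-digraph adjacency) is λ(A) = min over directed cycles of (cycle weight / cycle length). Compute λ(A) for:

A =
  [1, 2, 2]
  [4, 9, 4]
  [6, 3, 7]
λ(A) = 1

Enumerate directed cycles and compute their means (weight / length). Sample:
  cycle 0 → 0: weight = 1, length = 1, mean = 1/1 ≈ 1.000
  cycle 1 → 1: weight = 9, length = 1, mean = 9/1 ≈ 9.000
  cycle 2 → 2: weight = 7, length = 1, mean = 7/1 ≈ 7.000
  cycle 0 → 1 → 0: weight = 6, length = 2, mean = 6/2 ≈ 3.000
  cycle 0 → 2 → 0: weight = 8, length = 2, mean = 8/2 ≈ 4.000
  cycle 1 → 0 → 1: weight = 6, length = 2, mean = 6/2 ≈ 3.000
Minimum mean = 1.000, attained e.g. along the cycle 0 → 0 with weight 1 and length 1. So λ(A) = 1/1 = 1.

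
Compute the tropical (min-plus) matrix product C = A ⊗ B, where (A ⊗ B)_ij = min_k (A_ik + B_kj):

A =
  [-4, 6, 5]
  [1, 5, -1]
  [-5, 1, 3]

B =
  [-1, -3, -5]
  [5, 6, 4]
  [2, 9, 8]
A ⊗ B =
  [-5, -7, -9]
  [0, -2, -4]
  [-6, -8, -10]

Apply the min-plus product entry-by-entry:
  C[0][0] = min over k of (A[0][0] + B[0][0] = -4 + -1 = -5, A[0][1] + B[1][0] = 6 + 5 = 11, A[0][2] + B[2][0] = 5 + 2 = 7) = -5 (attained at k = 0)
  C[0][1] = min over k of (A[0][0] + B[0][1] = -4 + -3 = -7, A[0][1] + B[1][1] = 6 + 6 = 12, A[0][2] + B[2][1] = 5 + 9 = 14) = -7 (attained at k = 0)
  C[0][2] = min over k of (A[0][0] + B[0][2] = -4 + -5 = -9, A[0][1] + B[1][2] = 6 + 4 = 10, A[0][2] + B[2][2] = 5 + 8 = 13) = -9 (attained at k = 0)
  C[1][0] = min over k of (A[1][0] + B[0][0] = 1 + -1 = 0, A[1][1] + B[1][0] = 5 + 5 = 10, A[1][2] + B[2][0] = -1 + 2 = 1) = 0 (attained at k = 0)
  C[1][1] = min over k of (A[1][0] + B[0][1] = 1 + -3 = -2, A[1][1] + B[1][1] = 5 + 6 = 11, A[1][2] + B[2][1] = -1 + 9 = 8) = -2 (attained at k = 0)
  C[1][2] = min over k of (A[1][0] + B[0][2] = 1 + -5 = -4, A[1][1] + B[1][2] = 5 + 4 = 9, A[1][2] + B[2][2] = -1 + 8 = 7) = -4 (attained at k = 0)
  C[2][0] = min over k of (A[2][0] + B[0][0] = -5 + -1 = -6, A[2][1] + B[1][0] = 1 + 5 = 6, A[2][2] + B[2][0] = 3 + 2 = 5) = -6 (attained at k = 0)
  C[2][1] = min over k of (A[2][0] + B[0][1] = -5 + -3 = -8, A[2][1] + B[1][1] = 1 + 6 = 7, A[2][2] + B[2][1] = 3 + 9 = 12) = -8 (attained at k = 0)
  C[2][2] = min over k of (A[2][0] + B[0][2] = -5 + -5 = -10, A[2][1] + B[1][2] = 1 + 4 = 5, A[2][2] + B[2][2] = 3 + 8 = 11) = -10 (attained at k = 0)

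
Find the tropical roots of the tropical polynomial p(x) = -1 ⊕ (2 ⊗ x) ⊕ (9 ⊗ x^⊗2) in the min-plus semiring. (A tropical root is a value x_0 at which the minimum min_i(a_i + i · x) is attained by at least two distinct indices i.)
Roots: {-7, -3}

Each tropical root is a break point of the lower envelope of the lines y = a_i + i · x (there are 3 lines, with slopes 0, 1, ..., 2). Only the lines that attain the minimum somewhere contribute to roots; other lines are dominated. Here the surviving (envelope) indices are i = 2, i = 1, i = 0.
Intersections between consecutive envelope lines give the roots: for adjacent envelope indices i < j the intersection is x = (a_i − a_j) / (j − i). Reading off the sorted break points: {-7, -3}.
Verification: at each break x_0, at least two indices attain the minimum of min_i(a_i + i · x_0).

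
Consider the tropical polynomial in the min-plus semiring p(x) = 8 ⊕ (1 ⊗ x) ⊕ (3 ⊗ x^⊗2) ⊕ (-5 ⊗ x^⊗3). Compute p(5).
p(5) = 6

A tropical monomial a ⊗ x^⊗i evaluates to a + i · x. Evaluating each term at x = 5:
  Term 0 contributes 8 + 0 · 5 = 8
  Term 1 contributes 1 + 1 · 5 = 6
  Term 2 contributes 3 + 2 · 5 = 13
  Term 3 contributes -5 + 3 · 5 = 10
p(5) = ⊕ of these = min[8, 6, 13, 10] = 6.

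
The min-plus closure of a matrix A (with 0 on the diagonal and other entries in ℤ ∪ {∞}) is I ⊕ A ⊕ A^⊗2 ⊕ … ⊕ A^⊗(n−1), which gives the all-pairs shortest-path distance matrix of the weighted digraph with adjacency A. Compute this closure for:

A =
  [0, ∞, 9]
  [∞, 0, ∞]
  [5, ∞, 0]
Closure =
  [0, ∞, 9]
  [∞, 0, ∞]
  [5, ∞, 0]

This is the Floyd-Warshall all-pairs shortest-path computation. For each intermediate vertex k = 0, 1, …, 2, update dist[i][j] ← min(dist[i][j], dist[i][k] + dist[k][j]). The final matrix gives, for each (i, j), the minimum total weight of any directed path from i to j (possibly empty when i = j).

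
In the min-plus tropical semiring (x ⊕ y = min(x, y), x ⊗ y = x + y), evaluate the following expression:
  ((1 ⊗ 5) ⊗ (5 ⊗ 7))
((1 ⊗ 5) ⊗ (5 ⊗ 7)) = 18

Expand innermost to outermost. Recall ⊕ takes the minimum of its arguments and ⊗ takes their sum. Working out the expression ((1 ⊗ 5) ⊗ (5 ⊗ 7)) gives 18.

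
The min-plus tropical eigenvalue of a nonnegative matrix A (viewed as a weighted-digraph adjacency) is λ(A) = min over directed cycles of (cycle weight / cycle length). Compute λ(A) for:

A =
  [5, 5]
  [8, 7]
λ(A) = 5

Enumerate directed cycles and compute their means (weight / length). Sample:
  cycle 0 → 0: weight = 5, length = 1, mean = 5/1 ≈ 5.000
  cycle 1 → 1: weight = 7, length = 1, mean = 7/1 ≈ 7.000
  cycle 0 → 1 → 0: weight = 13, length = 2, mean = 13/2 ≈ 6.500
  cycle 1 → 0 → 1: weight = 13, length = 2, mean = 13/2 ≈ 6.500
Minimum mean = 5.000, attained e.g. along the cycle 0 → 0 with weight 5 and length 1. So λ(A) = 5/1 = 5.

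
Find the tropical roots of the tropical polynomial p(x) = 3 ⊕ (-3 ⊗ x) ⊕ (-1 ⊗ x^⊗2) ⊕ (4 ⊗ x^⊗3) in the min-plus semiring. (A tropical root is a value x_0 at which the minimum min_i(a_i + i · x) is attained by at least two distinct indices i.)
Roots: {-5, -2, 6}

Each tropical root is a break point of the lower envelope of the lines y = a_i + i · x (there are 4 lines, with slopes 0, 1, ..., 3). Only the lines that attain the minimum somewhere contribute to roots; other lines are dominated. Here the surviving (envelope) indices are i = 3, i = 2, i = 1, i = 0.
Intersections between consecutive envelope lines give the roots: for adjacent envelope indices i < j the intersection is x = (a_i − a_j) / (j − i). Reading off the sorted break points: {-5, -2, 6}.
Verification: at each break x_0, at least two indices attain the minimum of min_i(a_i + i · x_0).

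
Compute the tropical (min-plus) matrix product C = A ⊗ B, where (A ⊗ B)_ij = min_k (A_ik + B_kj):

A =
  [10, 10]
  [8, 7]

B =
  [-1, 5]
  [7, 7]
A ⊗ B =
  [9, 15]
  [7, 13]

Apply the min-plus product entry-by-entry:
  C[0][0] = min over k of (A[0][0] + B[0][0] = 10 + -1 = 9, A[0][1] + B[1][0] = 10 + 7 = 17) = 9 (attained at k = 0)
  C[0][1] = min over k of (A[0][0] + B[0][1] = 10 + 5 = 15, A[0][1] + B[1][1] = 10 + 7 = 17) = 15 (attained at k = 0)
  C[1][0] = min over k of (A[1][0] + B[0][0] = 8 + -1 = 7, A[1][1] + B[1][0] = 7 + 7 = 14) = 7 (attained at k = 0)
  C[1][1] = min over k of (A[1][0] + B[0][1] = 8 + 5 = 13, A[1][1] + B[1][1] = 7 + 7 = 14) = 13 (attained at k = 0)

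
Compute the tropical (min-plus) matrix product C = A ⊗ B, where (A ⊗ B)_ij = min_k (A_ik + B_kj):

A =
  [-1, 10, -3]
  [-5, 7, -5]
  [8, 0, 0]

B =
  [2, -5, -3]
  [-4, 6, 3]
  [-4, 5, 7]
A ⊗ B =
  [-7, -6, -4]
  [-9, -10, -8]
  [-4, 3, 3]

Apply the min-plus product entry-by-entry:
  C[0][0] = min over k of (A[0][0] + B[0][0] = -1 + 2 = 1, A[0][1] + B[1][0] = 10 + -4 = 6, A[0][2] + B[2][0] = -3 + -4 = -7) = -7 (attained at k = 2)
  C[0][1] = min over k of (A[0][0] + B[0][1] = -1 + -5 = -6, A[0][1] + B[1][1] = 10 + 6 = 16, A[0][2] + B[2][1] = -3 + 5 = 2) = -6 (attained at k = 0)
  C[0][2] = min over k of (A[0][0] + B[0][2] = -1 + -3 = -4, A[0][1] + B[1][2] = 10 + 3 = 13, A[0][2] + B[2][2] = -3 + 7 = 4) = -4 (attained at k = 0)
  C[1][0] = min over k of (A[1][0] + B[0][0] = -5 + 2 = -3, A[1][1] + B[1][0] = 7 + -4 = 3, A[1][2] + B[2][0] = -5 + -4 = -9) = -9 (attained at k = 2)
  C[1][1] = min over k of (A[1][0] + B[0][1] = -5 + -5 = -10, A[1][1] + B[1][1] = 7 + 6 = 13, A[1][2] + B[2][1] = -5 + 5 = 0) = -10 (attained at k = 0)
  C[1][2] = min over k of (A[1][0] + B[0][2] = -5 + -3 = -8, A[1][1] + B[1][2] = 7 + 3 = 10, A[1][2] + B[2][2] = -5 + 7 = 2) = -8 (attained at k = 0)
  C[2][0] = min over k of (A[2][0] + B[0][0] = 8 + 2 = 10, A[2][1] + B[1][0] = 0 + -4 = -4, A[2][2] + B[2][0] = 0 + -4 = -4) = -4 (attained at k = 1)
  C[2][1] = min over k of (A[2][0] + B[0][1] = 8 + -5 = 3, A[2][1] + B[1][1] = 0 + 6 = 6, A[2][2] + B[2][1] = 0 + 5 = 5) = 3 (attained at k = 0)
  C[2][2] = min over k of (A[2][0] + B[0][2] = 8 + -3 = 5, A[2][1] + B[1][2] = 0 + 3 = 3, A[2][2] + B[2][2] = 0 + 7 = 7) = 3 (attained at k = 1)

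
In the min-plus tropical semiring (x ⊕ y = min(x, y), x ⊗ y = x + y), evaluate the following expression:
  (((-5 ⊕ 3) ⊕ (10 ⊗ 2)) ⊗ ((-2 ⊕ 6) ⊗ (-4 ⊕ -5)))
(((-5 ⊕ 3) ⊕ (10 ⊗ 2)) ⊗ ((-2 ⊕ 6) ⊗ (-4 ⊕ -5))) = -12

Expand innermost to outermost. Recall ⊕ takes the minimum of its arguments and ⊗ takes their sum. Working out the expression (((-5 ⊕ 3) ⊕ (10 ⊗ 2)) ⊗ ((-2 ⊕ 6) ⊗ (-4 ⊕ -5))) gives -12.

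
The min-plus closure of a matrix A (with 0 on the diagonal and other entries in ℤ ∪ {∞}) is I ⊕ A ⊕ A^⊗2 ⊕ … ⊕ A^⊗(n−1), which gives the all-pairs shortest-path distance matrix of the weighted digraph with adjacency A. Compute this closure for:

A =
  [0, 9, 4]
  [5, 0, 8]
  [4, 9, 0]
Closure =
  [0, 9, 4]
  [5, 0, 8]
  [4, 9, 0]

This is the Floyd-Warshall all-pairs shortest-path computation. For each intermediate vertex k = 0, 1, …, 2, update dist[i][j] ← min(dist[i][j], dist[i][k] + dist[k][j]). The final matrix gives, for each (i, j), the minimum total weight of any directed path from i to j (possibly empty when i = j).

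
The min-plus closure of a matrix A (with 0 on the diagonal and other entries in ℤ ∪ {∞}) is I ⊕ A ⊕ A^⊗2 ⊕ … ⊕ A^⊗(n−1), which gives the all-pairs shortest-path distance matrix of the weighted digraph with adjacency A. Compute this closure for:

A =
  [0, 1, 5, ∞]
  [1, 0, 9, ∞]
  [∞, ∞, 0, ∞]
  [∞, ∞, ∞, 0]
Closure =
  [0, 1, 5, ∞]
  [1, 0, 6, ∞]
  [∞, ∞, 0, ∞]
  [∞, ∞, ∞, 0]

This is the Floyd-Warshall all-pairs shortest-path computation. For each intermediate vertex k = 0, 1, …, 3, update dist[i][j] ← min(dist[i][j], dist[i][k] + dist[k][j]). The final matrix gives, for each (i, j), the minimum total weight of any directed path from i to j (possibly empty when i = j).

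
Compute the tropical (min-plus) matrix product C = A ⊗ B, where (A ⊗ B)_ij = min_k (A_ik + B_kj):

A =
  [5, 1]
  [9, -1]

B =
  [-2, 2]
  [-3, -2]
A ⊗ B =
  [-2, -1]
  [-4, -3]

Apply the min-plus product entry-by-entry:
  C[0][0] = min over k of (A[0][0] + B[0][0] = 5 + -2 = 3, A[0][1] + B[1][0] = 1 + -3 = -2) = -2 (attained at k = 1)
  C[0][1] = min over k of (A[0][0] + B[0][1] = 5 + 2 = 7, A[0][1] + B[1][1] = 1 + -2 = -1) = -1 (attained at k = 1)
  C[1][0] = min over k of (A[1][0] + B[0][0] = 9 + -2 = 7, A[1][1] + B[1][0] = -1 + -3 = -4) = -4 (attained at k = 1)
  C[1][1] = min over k of (A[1][0] + B[0][1] = 9 + 2 = 11, A[1][1] + B[1][1] = -1 + -2 = -3) = -3 (attained at k = 1)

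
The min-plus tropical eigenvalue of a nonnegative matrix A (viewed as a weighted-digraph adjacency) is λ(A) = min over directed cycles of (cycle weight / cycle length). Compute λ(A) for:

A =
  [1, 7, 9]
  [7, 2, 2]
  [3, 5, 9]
λ(A) = 1

Enumerate directed cycles and compute their means (weight / length). Sample:
  cycle 0 → 0: weight = 1, length = 1, mean = 1/1 ≈ 1.000
  cycle 1 → 1: weight = 2, length = 1, mean = 2/1 ≈ 2.000
  cycle 2 → 2: weight = 9, length = 1, mean = 9/1 ≈ 9.000
  cycle 0 → 1 → 0: weight = 14, length = 2, mean = 14/2 ≈ 7.000
  cycle 0 → 2 → 0: weight = 12, length = 2, mean = 12/2 ≈ 6.000
  cycle 1 → 0 → 1: weight = 14, length = 2, mean = 14/2 ≈ 7.000
Minimum mean = 1.000, attained e.g. along the cycle 0 → 0 with weight 1 and length 1. So λ(A) = 1/1 = 1.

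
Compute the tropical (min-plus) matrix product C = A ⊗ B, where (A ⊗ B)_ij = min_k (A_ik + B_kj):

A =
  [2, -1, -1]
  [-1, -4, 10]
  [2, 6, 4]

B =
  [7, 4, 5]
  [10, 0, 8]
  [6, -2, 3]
A ⊗ B =
  [5, -3, 2]
  [6, -4, 4]
  [9, 2, 7]

Apply the min-plus product entry-by-entry:
  C[0][0] = min over k of (A[0][0] + B[0][0] = 2 + 7 = 9, A[0][1] + B[1][0] = -1 + 10 = 9, A[0][2] + B[2][0] = -1 + 6 = 5) = 5 (attained at k = 2)
  C[0][1] = min over k of (A[0][0] + B[0][1] = 2 + 4 = 6, A[0][1] + B[1][1] = -1 + 0 = -1, A[0][2] + B[2][1] = -1 + -2 = -3) = -3 (attained at k = 2)
  C[0][2] = min over k of (A[0][0] + B[0][2] = 2 + 5 = 7, A[0][1] + B[1][2] = -1 + 8 = 7, A[0][2] + B[2][2] = -1 + 3 = 2) = 2 (attained at k = 2)
  C[1][0] = min over k of (A[1][0] + B[0][0] = -1 + 7 = 6, A[1][1] + B[1][0] = -4 + 10 = 6, A[1][2] + B[2][0] = 10 + 6 = 16) = 6 (attained at k = 0)
  C[1][1] = min over k of (A[1][0] + B[0][1] = -1 + 4 = 3, A[1][1] + B[1][1] = -4 + 0 = -4, A[1][2] + B[2][1] = 10 + -2 = 8) = -4 (attained at k = 1)
  C[1][2] = min over k of (A[1][0] + B[0][2] = -1 + 5 = 4, A[1][1] + B[1][2] = -4 + 8 = 4, A[1][2] + B[2][2] = 10 + 3 = 13) = 4 (attained at k = 0)
  C[2][0] = min over k of (A[2][0] + B[0][0] = 2 + 7 = 9, A[2][1] + B[1][0] = 6 + 10 = 16, A[2][2] + B[2][0] = 4 + 6 = 10) = 9 (attained at k = 0)
  C[2][1] = min over k of (A[2][0] + B[0][1] = 2 + 4 = 6, A[2][1] + B[1][1] = 6 + 0 = 6, A[2][2] + B[2][1] = 4 + -2 = 2) = 2 (attained at k = 2)
  C[2][2] = min over k of (A[2][0] + B[0][2] = 2 + 5 = 7, A[2][1] + B[1][2] = 6 + 8 = 14, A[2][2] + B[2][2] = 4 + 3 = 7) = 7 (attained at k = 0)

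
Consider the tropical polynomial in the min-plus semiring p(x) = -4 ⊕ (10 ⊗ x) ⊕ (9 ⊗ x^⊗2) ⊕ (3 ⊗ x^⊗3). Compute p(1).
p(1) = -4

A tropical monomial a ⊗ x^⊗i evaluates to a + i · x. Evaluating each term at x = 1:
  Term 0 contributes -4 + 0 · 1 = -4
  Term 1 contributes 10 + 1 · 1 = 11
  Term 2 contributes 9 + 2 · 1 = 11
  Term 3 contributes 3 + 3 · 1 = 6
p(1) = ⊕ of these = min[-4, 11, 11, 6] = -4.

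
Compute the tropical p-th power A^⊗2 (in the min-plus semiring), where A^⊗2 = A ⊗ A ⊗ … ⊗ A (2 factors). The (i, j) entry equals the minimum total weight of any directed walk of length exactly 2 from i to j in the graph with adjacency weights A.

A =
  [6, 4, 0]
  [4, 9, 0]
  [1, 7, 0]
A^⊗2 =
  [1, 7, 0]
  [1, 7, 0]
  [1, 5, 0]

Each entry (A^⊗2)_ij equals the minimum over all length-2 walks i = v_0 → v_1 → … → v_2 = j of Σ_t A[v_t][v_{t+1}]. For example, for (i, j) = (0, 2) we minimise over 3 possible intermediate vertex sequences; the minimum is 0, attained along the walk 0 → 2 → 2.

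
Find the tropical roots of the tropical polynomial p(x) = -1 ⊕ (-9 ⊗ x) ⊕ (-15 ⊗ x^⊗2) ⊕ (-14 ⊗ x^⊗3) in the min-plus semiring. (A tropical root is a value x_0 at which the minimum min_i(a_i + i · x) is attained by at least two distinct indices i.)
Roots: {-1, 6, 8}

Each tropical root is a break point of the lower envelope of the lines y = a_i + i · x (there are 4 lines, with slopes 0, 1, ..., 3). Only the lines that attain the minimum somewhere contribute to roots; other lines are dominated. Here the surviving (envelope) indices are i = 3, i = 2, i = 1, i = 0.
Intersections between consecutive envelope lines give the roots: for adjacent envelope indices i < j the intersection is x = (a_i − a_j) / (j − i). Reading off the sorted break points: {-1, 6, 8}.
Verification: at each break x_0, at least two indices attain the minimum of min_i(a_i + i · x_0).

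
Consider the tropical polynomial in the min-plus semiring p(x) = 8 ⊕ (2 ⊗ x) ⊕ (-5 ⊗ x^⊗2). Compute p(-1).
p(-1) = -7

A tropical monomial a ⊗ x^⊗i evaluates to a + i · x. Evaluating each term at x = -1:
  Term 0 contributes 8 + 0 · -1 = 8
  Term 1 contributes 2 + 1 · -1 = 1
  Term 2 contributes -5 + 2 · -1 = -7
p(-1) = ⊕ of these = min[8, 1, -7] = -7.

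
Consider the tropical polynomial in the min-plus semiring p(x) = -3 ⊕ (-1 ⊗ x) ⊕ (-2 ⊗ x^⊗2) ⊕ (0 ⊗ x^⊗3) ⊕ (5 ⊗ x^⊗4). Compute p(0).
p(0) = -3

A tropical monomial a ⊗ x^⊗i evaluates to a + i · x. Evaluating each term at x = 0:
  Term 0 contributes -3 + 0 · 0 = -3
  Term 1 contributes -1 + 1 · 0 = -1
  Term 2 contributes -2 + 2 · 0 = -2
  Term 3 contributes 0 + 3 · 0 = 0
  Term 4 contributes 5 + 4 · 0 = 5
p(0) = ⊕ of these = min[-3, -1, -2, 0, 5] = -3.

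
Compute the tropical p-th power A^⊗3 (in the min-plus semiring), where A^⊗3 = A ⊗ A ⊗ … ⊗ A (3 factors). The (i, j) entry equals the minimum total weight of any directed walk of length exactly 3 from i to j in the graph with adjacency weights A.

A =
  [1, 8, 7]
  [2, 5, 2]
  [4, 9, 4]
A^⊗3 =
  [3, 10, 9]
  [4, 11, 10]
  [6, 13, 12]

Each entry (A^⊗3)_ij equals the minimum over all length-3 walks i = v_0 → v_1 → … → v_3 = j of Σ_t A[v_t][v_{t+1}]. For example, for (i, j) = (0, 2) we minimise over 9 possible intermediate vertex sequences; the minimum is 9, attained along the walk 0 → 0 → 0 → 2.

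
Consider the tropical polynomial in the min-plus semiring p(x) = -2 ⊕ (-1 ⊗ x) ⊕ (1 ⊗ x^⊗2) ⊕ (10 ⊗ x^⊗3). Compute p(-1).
p(-1) = -2

A tropical monomial a ⊗ x^⊗i evaluates to a + i · x. Evaluating each term at x = -1:
  Term 0 contributes -2 + 0 · -1 = -2
  Term 1 contributes -1 + 1 · -1 = -2
  Term 2 contributes 1 + 2 · -1 = -1
  Term 3 contributes 10 + 3 · -1 = 7
p(-1) = ⊕ of these = min[-2, -2, -1, 7] = -2.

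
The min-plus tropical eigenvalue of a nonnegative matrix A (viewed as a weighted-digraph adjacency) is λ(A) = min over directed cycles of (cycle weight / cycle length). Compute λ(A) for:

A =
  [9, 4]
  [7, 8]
λ(A) = 11/2

Enumerate directed cycles and compute their means (weight / length). Sample:
  cycle 0 → 0: weight = 9, length = 1, mean = 9/1 ≈ 9.000
  cycle 1 → 1: weight = 8, length = 1, mean = 8/1 ≈ 8.000
  cycle 0 → 1 → 0: weight = 11, length = 2, mean = 11/2 ≈ 5.500
  cycle 1 → 0 → 1: weight = 11, length = 2, mean = 11/2 ≈ 5.500
Minimum mean = 5.500, attained e.g. along the cycle 0 → 1 → 0 with weight 11 and length 2. So λ(A) = 11/2 = 11/2.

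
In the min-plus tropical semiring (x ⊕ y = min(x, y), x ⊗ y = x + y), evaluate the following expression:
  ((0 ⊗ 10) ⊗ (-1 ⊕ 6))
((0 ⊗ 10) ⊗ (-1 ⊕ 6)) = 9

Expand innermost to outermost. Recall ⊕ takes the minimum of its arguments and ⊗ takes their sum. Working out the expression ((0 ⊗ 10) ⊗ (-1 ⊕ 6)) gives 9.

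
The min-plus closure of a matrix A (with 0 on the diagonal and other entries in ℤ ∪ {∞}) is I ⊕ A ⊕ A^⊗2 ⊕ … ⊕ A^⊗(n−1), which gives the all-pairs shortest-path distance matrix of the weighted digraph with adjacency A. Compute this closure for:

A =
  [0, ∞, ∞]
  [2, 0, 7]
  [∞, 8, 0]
Closure =
  [0, ∞, ∞]
  [2, 0, 7]
  [10, 8, 0]

This is the Floyd-Warshall all-pairs shortest-path computation. For each intermediate vertex k = 0, 1, …, 2, update dist[i][j] ← min(dist[i][j], dist[i][k] + dist[k][j]). The final matrix gives, for each (i, j), the minimum total weight of any directed path from i to j (possibly empty when i = j).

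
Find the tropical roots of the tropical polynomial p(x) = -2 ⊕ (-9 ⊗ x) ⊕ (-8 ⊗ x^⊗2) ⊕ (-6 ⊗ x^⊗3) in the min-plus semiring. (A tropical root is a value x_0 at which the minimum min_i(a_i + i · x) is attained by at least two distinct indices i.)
Roots: {-2, -1, 7}

Each tropical root is a break point of the lower envelope of the lines y = a_i + i · x (there are 4 lines, with slopes 0, 1, ..., 3). Only the lines that attain the minimum somewhere contribute to roots; other lines are dominated. Here the surviving (envelope) indices are i = 3, i = 2, i = 1, i = 0.
Intersections between consecutive envelope lines give the roots: for adjacent envelope indices i < j the intersection is x = (a_i − a_j) / (j − i). Reading off the sorted break points: {-2, -1, 7}.
Verification: at each break x_0, at least two indices attain the minimum of min_i(a_i + i · x_0).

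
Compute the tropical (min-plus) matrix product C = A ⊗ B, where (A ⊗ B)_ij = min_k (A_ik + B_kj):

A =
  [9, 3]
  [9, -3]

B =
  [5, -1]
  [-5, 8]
A ⊗ B =
  [-2, 8]
  [-8, 5]

Apply the min-plus product entry-by-entry:
  C[0][0] = min over k of (A[0][0] + B[0][0] = 9 + 5 = 14, A[0][1] + B[1][0] = 3 + -5 = -2) = -2 (attained at k = 1)
  C[0][1] = min over k of (A[0][0] + B[0][1] = 9 + -1 = 8, A[0][1] + B[1][1] = 3 + 8 = 11) = 8 (attained at k = 0)
  C[1][0] = min over k of (A[1][0] + B[0][0] = 9 + 5 = 14, A[1][1] + B[1][0] = -3 + -5 = -8) = -8 (attained at k = 1)
  C[1][1] = min over k of (A[1][0] + B[0][1] = 9 + -1 = 8, A[1][1] + B[1][1] = -3 + 8 = 5) = 5 (attained at k = 1)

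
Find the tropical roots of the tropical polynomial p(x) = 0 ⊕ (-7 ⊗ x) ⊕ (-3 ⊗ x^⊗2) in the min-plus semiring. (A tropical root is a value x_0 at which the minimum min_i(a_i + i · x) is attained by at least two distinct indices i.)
Roots: {-4, 7}

Each tropical root is a break point of the lower envelope of the lines y = a_i + i · x (there are 3 lines, with slopes 0, 1, ..., 2). Only the lines that attain the minimum somewhere contribute to roots; other lines are dominated. Here the surviving (envelope) indices are i = 2, i = 1, i = 0.
Intersections between consecutive envelope lines give the roots: for adjacent envelope indices i < j the intersection is x = (a_i − a_j) / (j − i). Reading off the sorted break points: {-4, 7}.
Verification: at each break x_0, at least two indices attain the minimum of min_i(a_i + i · x_0).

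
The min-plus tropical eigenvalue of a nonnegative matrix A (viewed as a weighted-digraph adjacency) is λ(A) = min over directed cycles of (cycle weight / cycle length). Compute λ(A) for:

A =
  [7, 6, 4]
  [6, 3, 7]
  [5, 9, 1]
λ(A) = 1

Enumerate directed cycles and compute their means (weight / length). Sample:
  cycle 0 → 0: weight = 7, length = 1, mean = 7/1 ≈ 7.000
  cycle 1 → 1: weight = 3, length = 1, mean = 3/1 ≈ 3.000
  cycle 2 → 2: weight = 1, length = 1, mean = 1/1 ≈ 1.000
  cycle 0 → 1 → 0: weight = 12, length = 2, mean = 12/2 ≈ 6.000
  cycle 0 → 2 → 0: weight = 9, length = 2, mean = 9/2 ≈ 4.500
  cycle 1 → 0 → 1: weight = 12, length = 2, mean = 12/2 ≈ 6.000
Minimum mean = 1.000, attained e.g. along the cycle 2 → 2 with weight 1 and length 1. So λ(A) = 1/1 = 1.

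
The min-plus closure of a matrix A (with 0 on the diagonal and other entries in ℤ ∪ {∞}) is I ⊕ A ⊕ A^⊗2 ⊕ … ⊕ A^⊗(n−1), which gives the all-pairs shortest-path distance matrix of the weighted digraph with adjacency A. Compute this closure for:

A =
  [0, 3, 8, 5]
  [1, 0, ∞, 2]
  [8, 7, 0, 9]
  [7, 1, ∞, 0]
Closure =
  [0, 3, 8, 5]
  [1, 0, 9, 2]
  [8, 7, 0, 9]
  [2, 1, 10, 0]

This is the Floyd-Warshall all-pairs shortest-path computation. For each intermediate vertex k = 0, 1, …, 3, update dist[i][j] ← min(dist[i][j], dist[i][k] + dist[k][j]). The final matrix gives, for each (i, j), the minimum total weight of any directed path from i to j (possibly empty when i = j).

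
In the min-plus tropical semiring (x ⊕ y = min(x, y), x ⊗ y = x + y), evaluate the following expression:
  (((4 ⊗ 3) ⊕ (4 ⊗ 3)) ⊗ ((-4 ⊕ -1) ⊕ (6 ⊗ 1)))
(((4 ⊗ 3) ⊕ (4 ⊗ 3)) ⊗ ((-4 ⊕ -1) ⊕ (6 ⊗ 1))) = 3

Expand innermost to outermost. Recall ⊕ takes the minimum of its arguments and ⊗ takes their sum. Working out the expression (((4 ⊗ 3) ⊕ (4 ⊗ 3)) ⊗ ((-4 ⊕ -1) ⊕ (6 ⊗ 1))) gives 3.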